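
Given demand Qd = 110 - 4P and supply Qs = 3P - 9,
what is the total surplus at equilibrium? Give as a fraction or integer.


Find equilibrium: 110 - 4P = 3P - 9
110 + 9 = 7P
P* = 119/7 = 17
Q* = 3*17 - 9 = 42
Inverse demand: P = 55/2 - Q/4, so P_max = 55/2
Inverse supply: P = 3 + Q/3, so P_min = 3
CS = (1/2) * 42 * (55/2 - 17) = 441/2
PS = (1/2) * 42 * (17 - 3) = 294
TS = CS + PS = 441/2 + 294 = 1029/2

1029/2


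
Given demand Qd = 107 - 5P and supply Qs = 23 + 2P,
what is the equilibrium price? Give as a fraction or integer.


At equilibrium, Qd = Qs.
107 - 5P = 23 + 2P
107 - 23 = 5P + 2P
84 = 7P
P* = 84/7 = 12

12


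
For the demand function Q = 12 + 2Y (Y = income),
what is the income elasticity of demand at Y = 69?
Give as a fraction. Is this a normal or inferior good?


dQ/dY = 2
At Y = 69: Q = 12 + 2*69 = 150
Ey = (dQ/dY)(Y/Q) = 2 * 69 / 150 = 23/25
Since Ey > 0, this is a normal good.

23/25 (normal good)


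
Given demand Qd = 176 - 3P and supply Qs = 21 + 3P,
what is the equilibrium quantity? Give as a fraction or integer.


First find equilibrium price:
176 - 3P = 21 + 3P
P* = 155/6 = 155/6
Then substitute into demand:
Q* = 176 - 3 * 155/6 = 197/2

197/2


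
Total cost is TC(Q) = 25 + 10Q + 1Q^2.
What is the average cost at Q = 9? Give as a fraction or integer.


TC(9) = 25 + 10*9 + 1*9^2
TC(9) = 25 + 90 + 81 = 196
AC = TC/Q = 196/9 = 196/9

196/9


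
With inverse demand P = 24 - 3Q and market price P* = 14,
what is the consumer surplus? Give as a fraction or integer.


Maximum willingness to pay (at Q=0): P_max = 24
Quantity demanded at P* = 14:
Q* = (24 - 14)/3 = 10/3
CS = (1/2) * Q* * (P_max - P*)
CS = (1/2) * 10/3 * (24 - 14)
CS = (1/2) * 10/3 * 10 = 50/3

50/3


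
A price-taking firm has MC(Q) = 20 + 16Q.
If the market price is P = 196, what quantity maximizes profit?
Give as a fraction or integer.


In perfect competition, profit is maximized where P = MC.
196 = 20 + 16Q
176 = 16Q
Q* = 176/16 = 11

11


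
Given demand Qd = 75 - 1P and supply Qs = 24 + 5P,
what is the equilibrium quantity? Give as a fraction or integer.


First find equilibrium price:
75 - 1P = 24 + 5P
P* = 51/6 = 17/2
Then substitute into demand:
Q* = 75 - 1 * 17/2 = 133/2

133/2


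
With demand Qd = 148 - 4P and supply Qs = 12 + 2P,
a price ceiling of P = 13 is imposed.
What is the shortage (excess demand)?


At P = 13:
Qd = 148 - 4*13 = 96
Qs = 12 + 2*13 = 38
Shortage = Qd - Qs = 96 - 38 = 58

58


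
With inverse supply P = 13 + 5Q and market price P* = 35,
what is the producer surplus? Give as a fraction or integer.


Minimum supply price (at Q=0): P_min = 13
Quantity supplied at P* = 35:
Q* = (35 - 13)/5 = 22/5
PS = (1/2) * Q* * (P* - P_min)
PS = (1/2) * 22/5 * (35 - 13)
PS = (1/2) * 22/5 * 22 = 242/5

242/5


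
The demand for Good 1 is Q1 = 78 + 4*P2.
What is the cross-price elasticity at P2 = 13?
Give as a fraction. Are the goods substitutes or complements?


dQ1/dP2 = 4
At P2 = 13: Q1 = 78 + 4*13 = 130
Exy = (dQ1/dP2)(P2/Q1) = 4 * 13 / 130 = 2/5
Since Exy > 0, the goods are substitutes.

2/5 (substitutes)


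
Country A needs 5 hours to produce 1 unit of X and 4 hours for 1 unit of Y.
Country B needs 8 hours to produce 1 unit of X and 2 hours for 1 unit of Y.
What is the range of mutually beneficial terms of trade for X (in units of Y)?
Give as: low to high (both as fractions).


Opportunity cost of X for Country A = hours_X / hours_Y = 5/4 = 5/4 units of Y
Opportunity cost of X for Country B = hours_X / hours_Y = 8/2 = 4 units of Y
Terms of trade must be between the two opportunity costs.
Range: 5/4 to 4

5/4 to 4


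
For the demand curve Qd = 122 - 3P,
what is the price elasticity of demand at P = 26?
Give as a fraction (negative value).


dQ/dP = -3
At P = 26: Q = 122 - 3*26 = 44
E = (dQ/dP)(P/Q) = (-3)(26/44) = -39/22

-39/22


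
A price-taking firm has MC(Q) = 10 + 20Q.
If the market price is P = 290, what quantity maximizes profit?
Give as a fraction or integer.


In perfect competition, profit is maximized where P = MC.
290 = 10 + 20Q
280 = 20Q
Q* = 280/20 = 14

14


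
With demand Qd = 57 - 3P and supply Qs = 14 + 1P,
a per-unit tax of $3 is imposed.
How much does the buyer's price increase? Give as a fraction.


With a per-unit tax, the buyer's price increase depends on relative slopes.
Supply slope: d = 1, Demand slope: b = 3
Buyer's price increase = d * tax / (b + d)
= 1 * 3 / (3 + 1)
= 3 / 4 = 3/4

3/4


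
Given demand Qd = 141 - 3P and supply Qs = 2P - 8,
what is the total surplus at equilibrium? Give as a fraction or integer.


Find equilibrium: 141 - 3P = 2P - 8
141 + 8 = 5P
P* = 149/5 = 149/5
Q* = 2*149/5 - 8 = 258/5
Inverse demand: P = 47 - Q/3, so P_max = 47
Inverse supply: P = 4 + Q/2, so P_min = 4
CS = (1/2) * 258/5 * (47 - 149/5) = 11094/25
PS = (1/2) * 258/5 * (149/5 - 4) = 16641/25
TS = CS + PS = 11094/25 + 16641/25 = 5547/5

5547/5


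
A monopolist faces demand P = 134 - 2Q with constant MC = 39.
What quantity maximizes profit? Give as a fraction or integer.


TR = P*Q = (134 - 2Q)Q = 134Q - 2Q^2
MR = dTR/dQ = 134 - 4Q
Set MR = MC:
134 - 4Q = 39
95 = 4Q
Q* = 95/4 = 95/4

95/4


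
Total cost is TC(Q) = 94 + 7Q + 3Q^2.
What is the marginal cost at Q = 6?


MC = dTC/dQ = 7 + 2*3*Q
At Q = 6:
MC = 7 + 6*6
MC = 7 + 36 = 43

43


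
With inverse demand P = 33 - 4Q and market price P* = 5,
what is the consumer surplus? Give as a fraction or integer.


Maximum willingness to pay (at Q=0): P_max = 33
Quantity demanded at P* = 5:
Q* = (33 - 5)/4 = 7
CS = (1/2) * Q* * (P_max - P*)
CS = (1/2) * 7 * (33 - 5)
CS = (1/2) * 7 * 28 = 98

98


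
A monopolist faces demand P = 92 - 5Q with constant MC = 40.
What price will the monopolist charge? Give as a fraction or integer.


MR = 92 - 10Q
Set MR = MC: 92 - 10Q = 40
Q* = 26/5
Substitute into demand:
P* = 92 - 5*26/5 = 66

66


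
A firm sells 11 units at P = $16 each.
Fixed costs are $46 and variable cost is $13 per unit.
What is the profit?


Total Revenue = P * Q = 16 * 11 = $176
Total Cost = FC + VC*Q = 46 + 13*11 = $189
Profit = TR - TC = 176 - 189 = $-13

$-13


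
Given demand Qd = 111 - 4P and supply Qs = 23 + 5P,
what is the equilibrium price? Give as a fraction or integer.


At equilibrium, Qd = Qs.
111 - 4P = 23 + 5P
111 - 23 = 4P + 5P
88 = 9P
P* = 88/9 = 88/9

88/9


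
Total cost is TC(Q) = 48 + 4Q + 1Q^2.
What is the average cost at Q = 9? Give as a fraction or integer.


TC(9) = 48 + 4*9 + 1*9^2
TC(9) = 48 + 36 + 81 = 165
AC = TC/Q = 165/9 = 55/3

55/3


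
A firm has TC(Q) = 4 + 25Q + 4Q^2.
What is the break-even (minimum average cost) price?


AC(Q) = 4/Q + 25 + 4Q
To minimize: dAC/dQ = -4/Q^2 + 4 = 0
Q^2 = 4/4 = 1
Q* = 1
Min AC = 4/1 + 25 + 4*1
Min AC = 4 + 25 + 4 = 33

33


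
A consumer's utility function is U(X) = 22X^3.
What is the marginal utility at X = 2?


MU = dU/dX = 22*3*X^(3-1)
MU = 66*X^2
At X = 2:
MU = 66 * 2^2
MU = 66 * 4 = 264

264


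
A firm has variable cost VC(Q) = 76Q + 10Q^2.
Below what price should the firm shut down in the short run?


AVC(Q) = VC(Q)/Q = 76 + 10Q
AVC is increasing in Q, so minimum AVC is at Q -> 0+.
Min AVC = 76
The firm should shut down if P < 76.

76


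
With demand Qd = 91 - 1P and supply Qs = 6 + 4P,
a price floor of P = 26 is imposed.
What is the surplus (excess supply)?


At P = 26:
Qd = 91 - 1*26 = 65
Qs = 6 + 4*26 = 110
Surplus = Qs - Qd = 110 - 65 = 45

45


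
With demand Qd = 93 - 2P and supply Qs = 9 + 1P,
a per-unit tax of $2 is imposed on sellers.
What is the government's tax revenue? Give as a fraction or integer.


With tax on sellers, new supply: Qs' = 9 + 1(P - 2)
= 7 + 1P
New equilibrium quantity:
Q_new = 107/3
Tax revenue = tax * Q_new = 2 * 107/3 = 214/3

214/3


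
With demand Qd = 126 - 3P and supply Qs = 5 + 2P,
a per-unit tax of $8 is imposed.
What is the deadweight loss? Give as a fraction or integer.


Pre-tax equilibrium quantity: Q* = 267/5
Post-tax equilibrium quantity: Q_tax = 219/5
Reduction in quantity: Q* - Q_tax = 48/5
DWL = (1/2) * tax * (Q* - Q_tax)
DWL = (1/2) * 8 * 48/5 = 192/5

192/5


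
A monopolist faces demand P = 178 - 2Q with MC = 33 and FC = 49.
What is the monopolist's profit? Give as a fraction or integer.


MR = MC: 178 - 4Q = 33
Q* = 145/4
P* = 178 - 2*145/4 = 211/2
Profit = (P* - MC)*Q* - FC
= (211/2 - 33)*145/4 - 49
= 145/2*145/4 - 49
= 21025/8 - 49 = 20633/8

20633/8


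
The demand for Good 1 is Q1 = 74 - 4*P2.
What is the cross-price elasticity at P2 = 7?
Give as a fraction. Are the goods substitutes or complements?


dQ1/dP2 = -4
At P2 = 7: Q1 = 74 - 4*7 = 46
Exy = (dQ1/dP2)(P2/Q1) = -4 * 7 / 46 = -14/23
Since Exy < 0, the goods are complements.

-14/23 (complements)


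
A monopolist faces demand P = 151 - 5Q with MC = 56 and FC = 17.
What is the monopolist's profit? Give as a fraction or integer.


MR = MC: 151 - 10Q = 56
Q* = 19/2
P* = 151 - 5*19/2 = 207/2
Profit = (P* - MC)*Q* - FC
= (207/2 - 56)*19/2 - 17
= 95/2*19/2 - 17
= 1805/4 - 17 = 1737/4

1737/4


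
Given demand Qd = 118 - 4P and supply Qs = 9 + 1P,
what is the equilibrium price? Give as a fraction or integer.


At equilibrium, Qd = Qs.
118 - 4P = 9 + 1P
118 - 9 = 4P + 1P
109 = 5P
P* = 109/5 = 109/5

109/5


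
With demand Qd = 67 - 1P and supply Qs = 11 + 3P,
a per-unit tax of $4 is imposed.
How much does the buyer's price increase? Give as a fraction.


With a per-unit tax, the buyer's price increase depends on relative slopes.
Supply slope: d = 3, Demand slope: b = 1
Buyer's price increase = d * tax / (b + d)
= 3 * 4 / (1 + 3)
= 12 / 4 = 3

3


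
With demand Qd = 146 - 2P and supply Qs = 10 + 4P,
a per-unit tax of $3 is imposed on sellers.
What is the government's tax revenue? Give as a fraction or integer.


With tax on sellers, new supply: Qs' = 10 + 4(P - 3)
= 4P - 2
New equilibrium quantity:
Q_new = 290/3
Tax revenue = tax * Q_new = 3 * 290/3 = 290

290


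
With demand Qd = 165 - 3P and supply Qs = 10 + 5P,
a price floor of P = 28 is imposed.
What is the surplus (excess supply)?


At P = 28:
Qd = 165 - 3*28 = 81
Qs = 10 + 5*28 = 150
Surplus = Qs - Qd = 150 - 81 = 69

69


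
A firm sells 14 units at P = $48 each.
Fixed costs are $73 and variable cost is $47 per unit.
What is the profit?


Total Revenue = P * Q = 48 * 14 = $672
Total Cost = FC + VC*Q = 73 + 47*14 = $731
Profit = TR - TC = 672 - 731 = $-59

$-59


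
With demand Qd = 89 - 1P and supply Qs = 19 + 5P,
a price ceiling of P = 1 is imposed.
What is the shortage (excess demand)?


At P = 1:
Qd = 89 - 1*1 = 88
Qs = 19 + 5*1 = 24
Shortage = Qd - Qs = 88 - 24 = 64

64


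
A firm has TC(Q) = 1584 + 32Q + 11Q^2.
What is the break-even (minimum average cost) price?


AC(Q) = 1584/Q + 32 + 11Q
To minimize: dAC/dQ = -1584/Q^2 + 11 = 0
Q^2 = 1584/11 = 144
Q* = 12
Min AC = 1584/12 + 32 + 11*12
Min AC = 132 + 32 + 132 = 296

296


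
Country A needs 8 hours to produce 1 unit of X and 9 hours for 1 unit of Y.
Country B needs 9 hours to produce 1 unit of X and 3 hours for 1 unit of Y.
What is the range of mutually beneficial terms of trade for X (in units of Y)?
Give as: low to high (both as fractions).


Opportunity cost of X for Country A = hours_X / hours_Y = 8/9 = 8/9 units of Y
Opportunity cost of X for Country B = hours_X / hours_Y = 9/3 = 3 units of Y
Terms of trade must be between the two opportunity costs.
Range: 8/9 to 3

8/9 to 3


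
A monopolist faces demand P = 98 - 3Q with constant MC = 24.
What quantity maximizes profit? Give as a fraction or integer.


TR = P*Q = (98 - 3Q)Q = 98Q - 3Q^2
MR = dTR/dQ = 98 - 6Q
Set MR = MC:
98 - 6Q = 24
74 = 6Q
Q* = 74/6 = 37/3

37/3


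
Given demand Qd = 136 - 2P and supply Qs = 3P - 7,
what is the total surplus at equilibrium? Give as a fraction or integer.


Find equilibrium: 136 - 2P = 3P - 7
136 + 7 = 5P
P* = 143/5 = 143/5
Q* = 3*143/5 - 7 = 394/5
Inverse demand: P = 68 - Q/2, so P_max = 68
Inverse supply: P = 7/3 + Q/3, so P_min = 7/3
CS = (1/2) * 394/5 * (68 - 143/5) = 38809/25
PS = (1/2) * 394/5 * (143/5 - 7/3) = 77618/75
TS = CS + PS = 38809/25 + 77618/75 = 38809/15

38809/15


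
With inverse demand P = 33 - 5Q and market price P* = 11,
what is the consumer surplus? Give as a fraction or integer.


Maximum willingness to pay (at Q=0): P_max = 33
Quantity demanded at P* = 11:
Q* = (33 - 11)/5 = 22/5
CS = (1/2) * Q* * (P_max - P*)
CS = (1/2) * 22/5 * (33 - 11)
CS = (1/2) * 22/5 * 22 = 242/5

242/5


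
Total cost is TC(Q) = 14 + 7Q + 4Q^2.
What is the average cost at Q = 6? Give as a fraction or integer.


TC(6) = 14 + 7*6 + 4*6^2
TC(6) = 14 + 42 + 144 = 200
AC = TC/Q = 200/6 = 100/3

100/3


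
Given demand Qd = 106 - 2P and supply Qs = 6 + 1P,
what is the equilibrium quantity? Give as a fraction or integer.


First find equilibrium price:
106 - 2P = 6 + 1P
P* = 100/3 = 100/3
Then substitute into demand:
Q* = 106 - 2 * 100/3 = 118/3

118/3


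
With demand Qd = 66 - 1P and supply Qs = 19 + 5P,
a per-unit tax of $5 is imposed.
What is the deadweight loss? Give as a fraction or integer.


Pre-tax equilibrium quantity: Q* = 349/6
Post-tax equilibrium quantity: Q_tax = 54
Reduction in quantity: Q* - Q_tax = 25/6
DWL = (1/2) * tax * (Q* - Q_tax)
DWL = (1/2) * 5 * 25/6 = 125/12

125/12


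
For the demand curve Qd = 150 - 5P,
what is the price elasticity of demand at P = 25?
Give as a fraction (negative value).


dQ/dP = -5
At P = 25: Q = 150 - 5*25 = 25
E = (dQ/dP)(P/Q) = (-5)(25/25) = -5

-5


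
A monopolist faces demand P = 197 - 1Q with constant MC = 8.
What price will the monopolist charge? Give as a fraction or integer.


MR = 197 - 2Q
Set MR = MC: 197 - 2Q = 8
Q* = 189/2
Substitute into demand:
P* = 197 - 1*189/2 = 205/2

205/2


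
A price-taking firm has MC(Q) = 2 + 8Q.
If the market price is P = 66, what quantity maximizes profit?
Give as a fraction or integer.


In perfect competition, profit is maximized where P = MC.
66 = 2 + 8Q
64 = 8Q
Q* = 64/8 = 8

8


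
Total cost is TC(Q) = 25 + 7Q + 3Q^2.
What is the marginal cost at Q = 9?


MC = dTC/dQ = 7 + 2*3*Q
At Q = 9:
MC = 7 + 6*9
MC = 7 + 54 = 61

61


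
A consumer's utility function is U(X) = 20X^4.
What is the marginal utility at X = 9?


MU = dU/dX = 20*4*X^(4-1)
MU = 80*X^3
At X = 9:
MU = 80 * 9^3
MU = 80 * 729 = 58320

58320


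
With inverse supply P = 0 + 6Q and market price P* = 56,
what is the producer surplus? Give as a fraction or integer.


Minimum supply price (at Q=0): P_min = 0
Quantity supplied at P* = 56:
Q* = (56 - 0)/6 = 28/3
PS = (1/2) * Q* * (P* - P_min)
PS = (1/2) * 28/3 * (56 - 0)
PS = (1/2) * 28/3 * 56 = 784/3

784/3


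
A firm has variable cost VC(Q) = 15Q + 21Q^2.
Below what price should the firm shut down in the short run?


AVC(Q) = VC(Q)/Q = 15 + 21Q
AVC is increasing in Q, so minimum AVC is at Q -> 0+.
Min AVC = 15
The firm should shut down if P < 15.

15


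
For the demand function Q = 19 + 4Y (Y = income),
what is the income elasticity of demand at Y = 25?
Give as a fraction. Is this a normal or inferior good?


dQ/dY = 4
At Y = 25: Q = 19 + 4*25 = 119
Ey = (dQ/dY)(Y/Q) = 4 * 25 / 119 = 100/119
Since Ey > 0, this is a normal good.

100/119 (normal good)


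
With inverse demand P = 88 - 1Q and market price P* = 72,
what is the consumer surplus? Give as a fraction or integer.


Maximum willingness to pay (at Q=0): P_max = 88
Quantity demanded at P* = 72:
Q* = (88 - 72)/1 = 16
CS = (1/2) * Q* * (P_max - P*)
CS = (1/2) * 16 * (88 - 72)
CS = (1/2) * 16 * 16 = 128

128


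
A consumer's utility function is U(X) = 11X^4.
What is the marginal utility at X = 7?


MU = dU/dX = 11*4*X^(4-1)
MU = 44*X^3
At X = 7:
MU = 44 * 7^3
MU = 44 * 343 = 15092

15092


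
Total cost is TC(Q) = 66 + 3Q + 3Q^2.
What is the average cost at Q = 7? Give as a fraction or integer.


TC(7) = 66 + 3*7 + 3*7^2
TC(7) = 66 + 21 + 147 = 234
AC = TC/Q = 234/7 = 234/7

234/7


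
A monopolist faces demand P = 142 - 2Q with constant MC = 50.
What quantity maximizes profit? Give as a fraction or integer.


TR = P*Q = (142 - 2Q)Q = 142Q - 2Q^2
MR = dTR/dQ = 142 - 4Q
Set MR = MC:
142 - 4Q = 50
92 = 4Q
Q* = 92/4 = 23

23


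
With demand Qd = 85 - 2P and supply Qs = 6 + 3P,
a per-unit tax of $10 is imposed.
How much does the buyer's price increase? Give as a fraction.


With a per-unit tax, the buyer's price increase depends on relative slopes.
Supply slope: d = 3, Demand slope: b = 2
Buyer's price increase = d * tax / (b + d)
= 3 * 10 / (2 + 3)
= 30 / 5 = 6

6


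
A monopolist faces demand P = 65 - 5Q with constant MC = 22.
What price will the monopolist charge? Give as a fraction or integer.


MR = 65 - 10Q
Set MR = MC: 65 - 10Q = 22
Q* = 43/10
Substitute into demand:
P* = 65 - 5*43/10 = 87/2

87/2


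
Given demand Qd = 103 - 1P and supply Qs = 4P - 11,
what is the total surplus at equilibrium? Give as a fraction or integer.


Find equilibrium: 103 - 1P = 4P - 11
103 + 11 = 5P
P* = 114/5 = 114/5
Q* = 4*114/5 - 11 = 401/5
Inverse demand: P = 103 - Q/1, so P_max = 103
Inverse supply: P = 11/4 + Q/4, so P_min = 11/4
CS = (1/2) * 401/5 * (103 - 114/5) = 160801/50
PS = (1/2) * 401/5 * (114/5 - 11/4) = 160801/200
TS = CS + PS = 160801/50 + 160801/200 = 160801/40

160801/40


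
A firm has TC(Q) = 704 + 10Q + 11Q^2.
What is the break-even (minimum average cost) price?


AC(Q) = 704/Q + 10 + 11Q
To minimize: dAC/dQ = -704/Q^2 + 11 = 0
Q^2 = 704/11 = 64
Q* = 8
Min AC = 704/8 + 10 + 11*8
Min AC = 88 + 10 + 88 = 186

186


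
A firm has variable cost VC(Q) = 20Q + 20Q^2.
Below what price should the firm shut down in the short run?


AVC(Q) = VC(Q)/Q = 20 + 20Q
AVC is increasing in Q, so minimum AVC is at Q -> 0+.
Min AVC = 20
The firm should shut down if P < 20.

20


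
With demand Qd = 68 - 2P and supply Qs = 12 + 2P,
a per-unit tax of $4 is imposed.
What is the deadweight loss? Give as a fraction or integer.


Pre-tax equilibrium quantity: Q* = 40
Post-tax equilibrium quantity: Q_tax = 36
Reduction in quantity: Q* - Q_tax = 4
DWL = (1/2) * tax * (Q* - Q_tax)
DWL = (1/2) * 4 * 4 = 8

8


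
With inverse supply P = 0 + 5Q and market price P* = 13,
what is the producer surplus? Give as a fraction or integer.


Minimum supply price (at Q=0): P_min = 0
Quantity supplied at P* = 13:
Q* = (13 - 0)/5 = 13/5
PS = (1/2) * Q* * (P* - P_min)
PS = (1/2) * 13/5 * (13 - 0)
PS = (1/2) * 13/5 * 13 = 169/10

169/10


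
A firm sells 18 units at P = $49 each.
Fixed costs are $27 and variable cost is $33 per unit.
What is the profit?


Total Revenue = P * Q = 49 * 18 = $882
Total Cost = FC + VC*Q = 27 + 33*18 = $621
Profit = TR - TC = 882 - 621 = $261

$261


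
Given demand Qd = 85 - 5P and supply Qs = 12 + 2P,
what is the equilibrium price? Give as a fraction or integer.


At equilibrium, Qd = Qs.
85 - 5P = 12 + 2P
85 - 12 = 5P + 2P
73 = 7P
P* = 73/7 = 73/7

73/7


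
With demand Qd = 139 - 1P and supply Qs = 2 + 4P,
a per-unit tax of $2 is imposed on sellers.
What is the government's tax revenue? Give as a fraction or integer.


With tax on sellers, new supply: Qs' = 2 + 4(P - 2)
= 4P - 6
New equilibrium quantity:
Q_new = 110
Tax revenue = tax * Q_new = 2 * 110 = 220

220


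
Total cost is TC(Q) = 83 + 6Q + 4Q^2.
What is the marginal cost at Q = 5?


MC = dTC/dQ = 6 + 2*4*Q
At Q = 5:
MC = 6 + 8*5
MC = 6 + 40 = 46

46


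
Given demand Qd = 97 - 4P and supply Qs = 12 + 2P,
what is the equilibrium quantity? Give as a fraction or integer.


First find equilibrium price:
97 - 4P = 12 + 2P
P* = 85/6 = 85/6
Then substitute into demand:
Q* = 97 - 4 * 85/6 = 121/3

121/3


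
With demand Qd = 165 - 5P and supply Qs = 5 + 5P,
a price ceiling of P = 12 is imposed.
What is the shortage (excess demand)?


At P = 12:
Qd = 165 - 5*12 = 105
Qs = 5 + 5*12 = 65
Shortage = Qd - Qs = 105 - 65 = 40

40


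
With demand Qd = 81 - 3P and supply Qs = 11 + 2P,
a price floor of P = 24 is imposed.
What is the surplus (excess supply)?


At P = 24:
Qd = 81 - 3*24 = 9
Qs = 11 + 2*24 = 59
Surplus = Qs - Qd = 59 - 9 = 50

50


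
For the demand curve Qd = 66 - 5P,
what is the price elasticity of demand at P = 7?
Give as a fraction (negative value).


dQ/dP = -5
At P = 7: Q = 66 - 5*7 = 31
E = (dQ/dP)(P/Q) = (-5)(7/31) = -35/31

-35/31


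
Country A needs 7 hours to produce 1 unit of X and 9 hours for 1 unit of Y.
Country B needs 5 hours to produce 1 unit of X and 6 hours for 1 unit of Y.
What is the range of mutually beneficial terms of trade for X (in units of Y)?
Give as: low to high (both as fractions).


Opportunity cost of X for Country A = hours_X / hours_Y = 7/9 = 7/9 units of Y
Opportunity cost of X for Country B = hours_X / hours_Y = 5/6 = 5/6 units of Y
Terms of trade must be between the two opportunity costs.
Range: 7/9 to 5/6

7/9 to 5/6


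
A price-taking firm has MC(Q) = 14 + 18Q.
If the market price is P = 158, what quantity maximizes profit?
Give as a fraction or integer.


In perfect competition, profit is maximized where P = MC.
158 = 14 + 18Q
144 = 18Q
Q* = 144/18 = 8

8


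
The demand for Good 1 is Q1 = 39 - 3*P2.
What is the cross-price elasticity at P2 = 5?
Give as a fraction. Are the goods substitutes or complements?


dQ1/dP2 = -3
At P2 = 5: Q1 = 39 - 3*5 = 24
Exy = (dQ1/dP2)(P2/Q1) = -3 * 5 / 24 = -5/8
Since Exy < 0, the goods are complements.

-5/8 (complements)


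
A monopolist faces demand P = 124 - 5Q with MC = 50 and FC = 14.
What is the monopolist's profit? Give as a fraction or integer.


MR = MC: 124 - 10Q = 50
Q* = 37/5
P* = 124 - 5*37/5 = 87
Profit = (P* - MC)*Q* - FC
= (87 - 50)*37/5 - 14
= 37*37/5 - 14
= 1369/5 - 14 = 1299/5

1299/5


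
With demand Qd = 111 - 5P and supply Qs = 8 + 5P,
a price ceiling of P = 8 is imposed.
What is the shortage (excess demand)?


At P = 8:
Qd = 111 - 5*8 = 71
Qs = 8 + 5*8 = 48
Shortage = Qd - Qs = 71 - 48 = 23

23


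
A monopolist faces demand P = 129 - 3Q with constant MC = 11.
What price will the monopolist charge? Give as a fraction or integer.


MR = 129 - 6Q
Set MR = MC: 129 - 6Q = 11
Q* = 59/3
Substitute into demand:
P* = 129 - 3*59/3 = 70

70


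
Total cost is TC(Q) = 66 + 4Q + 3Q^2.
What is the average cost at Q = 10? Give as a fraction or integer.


TC(10) = 66 + 4*10 + 3*10^2
TC(10) = 66 + 40 + 300 = 406
AC = TC/Q = 406/10 = 203/5

203/5


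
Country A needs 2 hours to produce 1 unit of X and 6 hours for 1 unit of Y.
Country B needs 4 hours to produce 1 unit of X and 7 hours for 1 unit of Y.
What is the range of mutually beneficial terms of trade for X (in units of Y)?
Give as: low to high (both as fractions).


Opportunity cost of X for Country A = hours_X / hours_Y = 2/6 = 1/3 units of Y
Opportunity cost of X for Country B = hours_X / hours_Y = 4/7 = 4/7 units of Y
Terms of trade must be between the two opportunity costs.
Range: 1/3 to 4/7

1/3 to 4/7


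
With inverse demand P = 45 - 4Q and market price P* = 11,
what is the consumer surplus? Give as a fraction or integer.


Maximum willingness to pay (at Q=0): P_max = 45
Quantity demanded at P* = 11:
Q* = (45 - 11)/4 = 17/2
CS = (1/2) * Q* * (P_max - P*)
CS = (1/2) * 17/2 * (45 - 11)
CS = (1/2) * 17/2 * 34 = 289/2

289/2


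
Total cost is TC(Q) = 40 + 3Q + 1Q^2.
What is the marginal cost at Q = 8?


MC = dTC/dQ = 3 + 2*1*Q
At Q = 8:
MC = 3 + 2*8
MC = 3 + 16 = 19

19


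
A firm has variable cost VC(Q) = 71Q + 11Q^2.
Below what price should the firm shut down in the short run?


AVC(Q) = VC(Q)/Q = 71 + 11Q
AVC is increasing in Q, so minimum AVC is at Q -> 0+.
Min AVC = 71
The firm should shut down if P < 71.

71


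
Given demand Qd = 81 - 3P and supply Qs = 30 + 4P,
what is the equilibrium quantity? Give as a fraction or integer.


First find equilibrium price:
81 - 3P = 30 + 4P
P* = 51/7 = 51/7
Then substitute into demand:
Q* = 81 - 3 * 51/7 = 414/7

414/7


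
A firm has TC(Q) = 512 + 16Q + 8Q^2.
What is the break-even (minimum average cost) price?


AC(Q) = 512/Q + 16 + 8Q
To minimize: dAC/dQ = -512/Q^2 + 8 = 0
Q^2 = 512/8 = 64
Q* = 8
Min AC = 512/8 + 16 + 8*8
Min AC = 64 + 16 + 64 = 144

144


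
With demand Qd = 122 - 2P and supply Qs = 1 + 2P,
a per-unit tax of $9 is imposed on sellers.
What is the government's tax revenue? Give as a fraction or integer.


With tax on sellers, new supply: Qs' = 1 + 2(P - 9)
= 2P - 17
New equilibrium quantity:
Q_new = 105/2
Tax revenue = tax * Q_new = 9 * 105/2 = 945/2

945/2


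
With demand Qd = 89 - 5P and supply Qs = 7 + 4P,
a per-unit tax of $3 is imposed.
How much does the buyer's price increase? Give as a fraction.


With a per-unit tax, the buyer's price increase depends on relative slopes.
Supply slope: d = 4, Demand slope: b = 5
Buyer's price increase = d * tax / (b + d)
= 4 * 3 / (5 + 4)
= 12 / 9 = 4/3

4/3


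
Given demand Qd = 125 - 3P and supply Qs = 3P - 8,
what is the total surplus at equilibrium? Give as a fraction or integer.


Find equilibrium: 125 - 3P = 3P - 8
125 + 8 = 6P
P* = 133/6 = 133/6
Q* = 3*133/6 - 8 = 117/2
Inverse demand: P = 125/3 - Q/3, so P_max = 125/3
Inverse supply: P = 8/3 + Q/3, so P_min = 8/3
CS = (1/2) * 117/2 * (125/3 - 133/6) = 4563/8
PS = (1/2) * 117/2 * (133/6 - 8/3) = 4563/8
TS = CS + PS = 4563/8 + 4563/8 = 4563/4

4563/4


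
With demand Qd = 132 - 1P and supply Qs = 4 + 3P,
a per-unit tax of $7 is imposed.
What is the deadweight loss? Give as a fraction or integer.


Pre-tax equilibrium quantity: Q* = 100
Post-tax equilibrium quantity: Q_tax = 379/4
Reduction in quantity: Q* - Q_tax = 21/4
DWL = (1/2) * tax * (Q* - Q_tax)
DWL = (1/2) * 7 * 21/4 = 147/8

147/8


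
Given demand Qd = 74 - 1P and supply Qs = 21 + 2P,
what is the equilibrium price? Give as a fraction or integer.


At equilibrium, Qd = Qs.
74 - 1P = 21 + 2P
74 - 21 = 1P + 2P
53 = 3P
P* = 53/3 = 53/3

53/3


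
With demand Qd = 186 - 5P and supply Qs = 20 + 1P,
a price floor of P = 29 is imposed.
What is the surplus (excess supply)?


At P = 29:
Qd = 186 - 5*29 = 41
Qs = 20 + 1*29 = 49
Surplus = Qs - Qd = 49 - 41 = 8

8


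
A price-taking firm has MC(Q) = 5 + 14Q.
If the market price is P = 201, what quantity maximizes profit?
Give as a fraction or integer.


In perfect competition, profit is maximized where P = MC.
201 = 5 + 14Q
196 = 14Q
Q* = 196/14 = 14

14


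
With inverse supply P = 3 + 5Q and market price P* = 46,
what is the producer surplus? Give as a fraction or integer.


Minimum supply price (at Q=0): P_min = 3
Quantity supplied at P* = 46:
Q* = (46 - 3)/5 = 43/5
PS = (1/2) * Q* * (P* - P_min)
PS = (1/2) * 43/5 * (46 - 3)
PS = (1/2) * 43/5 * 43 = 1849/10

1849/10


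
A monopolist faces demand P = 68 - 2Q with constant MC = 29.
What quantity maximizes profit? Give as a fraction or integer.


TR = P*Q = (68 - 2Q)Q = 68Q - 2Q^2
MR = dTR/dQ = 68 - 4Q
Set MR = MC:
68 - 4Q = 29
39 = 4Q
Q* = 39/4 = 39/4

39/4


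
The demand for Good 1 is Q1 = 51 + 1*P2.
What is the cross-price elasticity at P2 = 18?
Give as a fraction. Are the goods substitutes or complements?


dQ1/dP2 = 1
At P2 = 18: Q1 = 51 + 1*18 = 69
Exy = (dQ1/dP2)(P2/Q1) = 1 * 18 / 69 = 6/23
Since Exy > 0, the goods are substitutes.

6/23 (substitutes)


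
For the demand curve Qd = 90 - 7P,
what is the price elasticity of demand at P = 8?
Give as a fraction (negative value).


dQ/dP = -7
At P = 8: Q = 90 - 7*8 = 34
E = (dQ/dP)(P/Q) = (-7)(8/34) = -28/17

-28/17


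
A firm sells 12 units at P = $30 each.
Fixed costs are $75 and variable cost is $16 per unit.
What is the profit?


Total Revenue = P * Q = 30 * 12 = $360
Total Cost = FC + VC*Q = 75 + 16*12 = $267
Profit = TR - TC = 360 - 267 = $93

$93


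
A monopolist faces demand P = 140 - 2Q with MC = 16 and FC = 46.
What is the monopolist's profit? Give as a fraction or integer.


MR = MC: 140 - 4Q = 16
Q* = 31
P* = 140 - 2*31 = 78
Profit = (P* - MC)*Q* - FC
= (78 - 16)*31 - 46
= 62*31 - 46
= 1922 - 46 = 1876

1876


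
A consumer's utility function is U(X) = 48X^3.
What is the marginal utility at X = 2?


MU = dU/dX = 48*3*X^(3-1)
MU = 144*X^2
At X = 2:
MU = 144 * 2^2
MU = 144 * 4 = 576

576


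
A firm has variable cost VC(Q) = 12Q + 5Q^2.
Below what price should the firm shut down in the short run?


AVC(Q) = VC(Q)/Q = 12 + 5Q
AVC is increasing in Q, so minimum AVC is at Q -> 0+.
Min AVC = 12
The firm should shut down if P < 12.

12


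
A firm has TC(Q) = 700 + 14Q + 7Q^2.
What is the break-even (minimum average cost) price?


AC(Q) = 700/Q + 14 + 7Q
To minimize: dAC/dQ = -700/Q^2 + 7 = 0
Q^2 = 700/7 = 100
Q* = 10
Min AC = 700/10 + 14 + 7*10
Min AC = 70 + 14 + 70 = 154

154


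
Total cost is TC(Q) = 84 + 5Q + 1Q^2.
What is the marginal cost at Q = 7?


MC = dTC/dQ = 5 + 2*1*Q
At Q = 7:
MC = 5 + 2*7
MC = 5 + 14 = 19

19


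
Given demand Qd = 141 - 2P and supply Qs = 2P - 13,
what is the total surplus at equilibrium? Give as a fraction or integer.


Find equilibrium: 141 - 2P = 2P - 13
141 + 13 = 4P
P* = 154/4 = 77/2
Q* = 2*77/2 - 13 = 64
Inverse demand: P = 141/2 - Q/2, so P_max = 141/2
Inverse supply: P = 13/2 + Q/2, so P_min = 13/2
CS = (1/2) * 64 * (141/2 - 77/2) = 1024
PS = (1/2) * 64 * (77/2 - 13/2) = 1024
TS = CS + PS = 1024 + 1024 = 2048

2048


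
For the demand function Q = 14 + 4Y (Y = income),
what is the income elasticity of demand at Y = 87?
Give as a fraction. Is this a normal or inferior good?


dQ/dY = 4
At Y = 87: Q = 14 + 4*87 = 362
Ey = (dQ/dY)(Y/Q) = 4 * 87 / 362 = 174/181
Since Ey > 0, this is a normal good.

174/181 (normal good)


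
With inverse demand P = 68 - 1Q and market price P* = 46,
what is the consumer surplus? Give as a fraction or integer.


Maximum willingness to pay (at Q=0): P_max = 68
Quantity demanded at P* = 46:
Q* = (68 - 46)/1 = 22
CS = (1/2) * Q* * (P_max - P*)
CS = (1/2) * 22 * (68 - 46)
CS = (1/2) * 22 * 22 = 242

242


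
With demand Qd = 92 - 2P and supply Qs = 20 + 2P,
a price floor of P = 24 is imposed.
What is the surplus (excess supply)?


At P = 24:
Qd = 92 - 2*24 = 44
Qs = 20 + 2*24 = 68
Surplus = Qs - Qd = 68 - 44 = 24

24


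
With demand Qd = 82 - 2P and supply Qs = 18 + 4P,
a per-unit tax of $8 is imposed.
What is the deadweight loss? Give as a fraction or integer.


Pre-tax equilibrium quantity: Q* = 182/3
Post-tax equilibrium quantity: Q_tax = 50
Reduction in quantity: Q* - Q_tax = 32/3
DWL = (1/2) * tax * (Q* - Q_tax)
DWL = (1/2) * 8 * 32/3 = 128/3

128/3


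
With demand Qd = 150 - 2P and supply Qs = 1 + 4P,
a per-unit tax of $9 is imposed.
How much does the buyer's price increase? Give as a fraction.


With a per-unit tax, the buyer's price increase depends on relative slopes.
Supply slope: d = 4, Demand slope: b = 2
Buyer's price increase = d * tax / (b + d)
= 4 * 9 / (2 + 4)
= 36 / 6 = 6

6


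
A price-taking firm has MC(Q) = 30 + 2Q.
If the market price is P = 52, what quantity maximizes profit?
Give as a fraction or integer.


In perfect competition, profit is maximized where P = MC.
52 = 30 + 2Q
22 = 2Q
Q* = 22/2 = 11

11


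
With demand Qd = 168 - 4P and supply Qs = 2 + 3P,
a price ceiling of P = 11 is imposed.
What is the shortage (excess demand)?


At P = 11:
Qd = 168 - 4*11 = 124
Qs = 2 + 3*11 = 35
Shortage = Qd - Qs = 124 - 35 = 89

89


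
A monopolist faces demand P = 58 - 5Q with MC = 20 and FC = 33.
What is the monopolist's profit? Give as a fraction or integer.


MR = MC: 58 - 10Q = 20
Q* = 19/5
P* = 58 - 5*19/5 = 39
Profit = (P* - MC)*Q* - FC
= (39 - 20)*19/5 - 33
= 19*19/5 - 33
= 361/5 - 33 = 196/5

196/5


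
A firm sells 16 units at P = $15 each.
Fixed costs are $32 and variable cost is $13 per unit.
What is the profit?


Total Revenue = P * Q = 15 * 16 = $240
Total Cost = FC + VC*Q = 32 + 13*16 = $240
Profit = TR - TC = 240 - 240 = $0

$0


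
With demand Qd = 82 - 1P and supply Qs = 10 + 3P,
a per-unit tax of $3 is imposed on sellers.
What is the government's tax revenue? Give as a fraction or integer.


With tax on sellers, new supply: Qs' = 10 + 3(P - 3)
= 1 + 3P
New equilibrium quantity:
Q_new = 247/4
Tax revenue = tax * Q_new = 3 * 247/4 = 741/4

741/4


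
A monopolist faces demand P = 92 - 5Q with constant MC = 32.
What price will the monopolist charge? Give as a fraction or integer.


MR = 92 - 10Q
Set MR = MC: 92 - 10Q = 32
Q* = 6
Substitute into demand:
P* = 92 - 5*6 = 62

62


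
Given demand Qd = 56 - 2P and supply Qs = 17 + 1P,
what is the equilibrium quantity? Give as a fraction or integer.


First find equilibrium price:
56 - 2P = 17 + 1P
P* = 39/3 = 13
Then substitute into demand:
Q* = 56 - 2 * 13 = 30

30


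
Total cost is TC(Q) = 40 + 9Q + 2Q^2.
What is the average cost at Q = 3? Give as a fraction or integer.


TC(3) = 40 + 9*3 + 2*3^2
TC(3) = 40 + 27 + 18 = 85
AC = TC/Q = 85/3 = 85/3

85/3


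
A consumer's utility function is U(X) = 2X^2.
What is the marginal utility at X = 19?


MU = dU/dX = 2*2*X^(2-1)
MU = 4*X^1
At X = 19:
MU = 4 * 19^1
MU = 4 * 19 = 76

76


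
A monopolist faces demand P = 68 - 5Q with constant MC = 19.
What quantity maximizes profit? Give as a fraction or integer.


TR = P*Q = (68 - 5Q)Q = 68Q - 5Q^2
MR = dTR/dQ = 68 - 10Q
Set MR = MC:
68 - 10Q = 19
49 = 10Q
Q* = 49/10 = 49/10

49/10


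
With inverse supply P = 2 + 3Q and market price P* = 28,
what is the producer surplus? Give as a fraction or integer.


Minimum supply price (at Q=0): P_min = 2
Quantity supplied at P* = 28:
Q* = (28 - 2)/3 = 26/3
PS = (1/2) * Q* * (P* - P_min)
PS = (1/2) * 26/3 * (28 - 2)
PS = (1/2) * 26/3 * 26 = 338/3

338/3


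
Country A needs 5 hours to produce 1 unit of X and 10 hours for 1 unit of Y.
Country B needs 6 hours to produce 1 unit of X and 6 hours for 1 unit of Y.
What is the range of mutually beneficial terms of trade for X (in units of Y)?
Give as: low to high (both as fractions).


Opportunity cost of X for Country A = hours_X / hours_Y = 5/10 = 1/2 units of Y
Opportunity cost of X for Country B = hours_X / hours_Y = 6/6 = 1 units of Y
Terms of trade must be between the two opportunity costs.
Range: 1/2 to 1

1/2 to 1


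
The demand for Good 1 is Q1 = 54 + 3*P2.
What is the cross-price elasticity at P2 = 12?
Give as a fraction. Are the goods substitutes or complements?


dQ1/dP2 = 3
At P2 = 12: Q1 = 54 + 3*12 = 90
Exy = (dQ1/dP2)(P2/Q1) = 3 * 12 / 90 = 2/5
Since Exy > 0, the goods are substitutes.

2/5 (substitutes)


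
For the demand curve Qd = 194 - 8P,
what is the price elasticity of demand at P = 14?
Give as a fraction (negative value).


dQ/dP = -8
At P = 14: Q = 194 - 8*14 = 82
E = (dQ/dP)(P/Q) = (-8)(14/82) = -56/41

-56/41


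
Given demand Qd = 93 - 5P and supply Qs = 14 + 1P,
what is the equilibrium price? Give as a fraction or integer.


At equilibrium, Qd = Qs.
93 - 5P = 14 + 1P
93 - 14 = 5P + 1P
79 = 6P
P* = 79/6 = 79/6

79/6


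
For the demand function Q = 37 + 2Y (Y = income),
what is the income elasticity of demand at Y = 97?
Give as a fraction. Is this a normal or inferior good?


dQ/dY = 2
At Y = 97: Q = 37 + 2*97 = 231
Ey = (dQ/dY)(Y/Q) = 2 * 97 / 231 = 194/231
Since Ey > 0, this is a normal good.

194/231 (normal good)


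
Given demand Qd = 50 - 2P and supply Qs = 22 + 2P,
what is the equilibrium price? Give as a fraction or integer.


At equilibrium, Qd = Qs.
50 - 2P = 22 + 2P
50 - 22 = 2P + 2P
28 = 4P
P* = 28/4 = 7

7


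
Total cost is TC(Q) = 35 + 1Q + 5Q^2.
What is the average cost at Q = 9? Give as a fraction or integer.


TC(9) = 35 + 1*9 + 5*9^2
TC(9) = 35 + 9 + 405 = 449
AC = TC/Q = 449/9 = 449/9

449/9


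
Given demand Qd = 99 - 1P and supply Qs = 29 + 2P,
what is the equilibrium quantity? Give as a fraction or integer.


First find equilibrium price:
99 - 1P = 29 + 2P
P* = 70/3 = 70/3
Then substitute into demand:
Q* = 99 - 1 * 70/3 = 227/3

227/3


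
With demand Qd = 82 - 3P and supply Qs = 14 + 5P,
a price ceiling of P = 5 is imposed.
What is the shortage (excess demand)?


At P = 5:
Qd = 82 - 3*5 = 67
Qs = 14 + 5*5 = 39
Shortage = Qd - Qs = 67 - 39 = 28

28


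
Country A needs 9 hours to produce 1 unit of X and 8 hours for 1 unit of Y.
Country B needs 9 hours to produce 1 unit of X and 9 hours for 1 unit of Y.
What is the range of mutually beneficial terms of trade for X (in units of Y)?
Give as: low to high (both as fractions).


Opportunity cost of X for Country A = hours_X / hours_Y = 9/8 = 9/8 units of Y
Opportunity cost of X for Country B = hours_X / hours_Y = 9/9 = 1 units of Y
Terms of trade must be between the two opportunity costs.
Range: 1 to 9/8

1 to 9/8


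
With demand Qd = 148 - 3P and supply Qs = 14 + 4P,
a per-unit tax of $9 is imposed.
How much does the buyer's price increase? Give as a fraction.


With a per-unit tax, the buyer's price increase depends on relative slopes.
Supply slope: d = 4, Demand slope: b = 3
Buyer's price increase = d * tax / (b + d)
= 4 * 9 / (3 + 4)
= 36 / 7 = 36/7

36/7


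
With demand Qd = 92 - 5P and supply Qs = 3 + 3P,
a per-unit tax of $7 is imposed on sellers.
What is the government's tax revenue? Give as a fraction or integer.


With tax on sellers, new supply: Qs' = 3 + 3(P - 7)
= 3P - 18
New equilibrium quantity:
Q_new = 93/4
Tax revenue = tax * Q_new = 7 * 93/4 = 651/4

651/4


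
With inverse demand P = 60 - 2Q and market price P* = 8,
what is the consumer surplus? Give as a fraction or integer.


Maximum willingness to pay (at Q=0): P_max = 60
Quantity demanded at P* = 8:
Q* = (60 - 8)/2 = 26
CS = (1/2) * Q* * (P_max - P*)
CS = (1/2) * 26 * (60 - 8)
CS = (1/2) * 26 * 52 = 676

676


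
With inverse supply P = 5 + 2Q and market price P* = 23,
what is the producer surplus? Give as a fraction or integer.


Minimum supply price (at Q=0): P_min = 5
Quantity supplied at P* = 23:
Q* = (23 - 5)/2 = 9
PS = (1/2) * Q* * (P* - P_min)
PS = (1/2) * 9 * (23 - 5)
PS = (1/2) * 9 * 18 = 81

81


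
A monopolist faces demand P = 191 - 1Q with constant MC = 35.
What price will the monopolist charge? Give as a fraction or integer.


MR = 191 - 2Q
Set MR = MC: 191 - 2Q = 35
Q* = 78
Substitute into demand:
P* = 191 - 1*78 = 113

113


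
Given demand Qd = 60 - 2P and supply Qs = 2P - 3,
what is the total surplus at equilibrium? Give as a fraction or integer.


Find equilibrium: 60 - 2P = 2P - 3
60 + 3 = 4P
P* = 63/4 = 63/4
Q* = 2*63/4 - 3 = 57/2
Inverse demand: P = 30 - Q/2, so P_max = 30
Inverse supply: P = 3/2 + Q/2, so P_min = 3/2
CS = (1/2) * 57/2 * (30 - 63/4) = 3249/16
PS = (1/2) * 57/2 * (63/4 - 3/2) = 3249/16
TS = CS + PS = 3249/16 + 3249/16 = 3249/8

3249/8


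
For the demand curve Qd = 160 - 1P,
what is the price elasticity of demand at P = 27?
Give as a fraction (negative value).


dQ/dP = -1
At P = 27: Q = 160 - 1*27 = 133
E = (dQ/dP)(P/Q) = (-1)(27/133) = -27/133

-27/133


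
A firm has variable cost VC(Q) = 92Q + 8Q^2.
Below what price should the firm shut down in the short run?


AVC(Q) = VC(Q)/Q = 92 + 8Q
AVC is increasing in Q, so minimum AVC is at Q -> 0+.
Min AVC = 92
The firm should shut down if P < 92.

92


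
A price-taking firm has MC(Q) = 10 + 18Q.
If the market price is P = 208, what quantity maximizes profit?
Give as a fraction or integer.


In perfect competition, profit is maximized where P = MC.
208 = 10 + 18Q
198 = 18Q
Q* = 198/18 = 11

11


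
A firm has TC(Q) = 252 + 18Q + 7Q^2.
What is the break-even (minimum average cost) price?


AC(Q) = 252/Q + 18 + 7Q
To minimize: dAC/dQ = -252/Q^2 + 7 = 0
Q^2 = 252/7 = 36
Q* = 6
Min AC = 252/6 + 18 + 7*6
Min AC = 42 + 18 + 42 = 102

102


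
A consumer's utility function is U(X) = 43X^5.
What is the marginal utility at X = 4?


MU = dU/dX = 43*5*X^(5-1)
MU = 215*X^4
At X = 4:
MU = 215 * 4^4
MU = 215 * 256 = 55040

55040


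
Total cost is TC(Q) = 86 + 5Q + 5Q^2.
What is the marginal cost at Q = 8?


MC = dTC/dQ = 5 + 2*5*Q
At Q = 8:
MC = 5 + 10*8
MC = 5 + 80 = 85

85
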